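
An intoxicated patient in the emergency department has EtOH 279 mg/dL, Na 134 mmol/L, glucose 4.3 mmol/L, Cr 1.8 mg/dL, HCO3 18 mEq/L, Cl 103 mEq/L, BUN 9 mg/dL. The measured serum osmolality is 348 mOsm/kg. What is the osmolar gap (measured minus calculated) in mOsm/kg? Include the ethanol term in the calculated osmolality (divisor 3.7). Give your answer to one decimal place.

-2.9 mOsm/kg

Calculated osmolality = 2·Na + glucose + BUN/2.8 + ethanol/3.7
= 2·134 + 4.3 + 9/2.8 + 279/3.7
= 268 + 4.30 + 3.21 + 75.41
= 350.92 mOsm/kg ≈ 350.9 mOsm/kg
Osmolar gap = measured − calculated = 348 − 350.9 = -2.9 mOsm/kg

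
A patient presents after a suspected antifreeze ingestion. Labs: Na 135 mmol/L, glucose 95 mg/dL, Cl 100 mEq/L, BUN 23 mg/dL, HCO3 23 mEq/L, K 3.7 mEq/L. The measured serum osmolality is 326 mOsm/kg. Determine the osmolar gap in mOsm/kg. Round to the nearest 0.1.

42.5 mOsm/kg

Calculated osmolality = 2·Na + glucose/18 + BUN/2.8
= 2·135 + 95/18 + 23/2.8
= 270 + 5.28 + 8.21
= 283.49 mOsm/kg ≈ 283.5 mOsm/kg
Osmolar gap = measured − calculated = 326 − 283.5 = 42.5 mOsm/kg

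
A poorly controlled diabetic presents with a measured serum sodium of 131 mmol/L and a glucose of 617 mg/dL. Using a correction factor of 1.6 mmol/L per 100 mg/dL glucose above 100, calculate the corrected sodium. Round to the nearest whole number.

Corrected Na = measured Na + 1.6 · (glucose − 100)/100
= 131 + 1.6 · (617 − 100)/100
= 131 + 8.3
= 139.3 mmol/L

139 mmol/L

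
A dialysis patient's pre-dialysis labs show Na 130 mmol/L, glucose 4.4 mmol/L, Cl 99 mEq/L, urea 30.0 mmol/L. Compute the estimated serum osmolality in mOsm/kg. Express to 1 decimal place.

Calculated osmolality = 2·Na + glucose + urea
= 2·130 + 4.4 + 30
= 260 + 4.40 + 30
= 294.4 mOsm/kg

294.4 mOsm/kg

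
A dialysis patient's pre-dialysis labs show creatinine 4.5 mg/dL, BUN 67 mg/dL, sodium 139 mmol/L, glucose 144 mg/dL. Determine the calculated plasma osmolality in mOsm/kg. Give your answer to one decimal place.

309.9 mOsm/kg

Calculated osmolality = 2·Na + glucose/18 + BUN/2.8
= 2·139 + 144/18 + 67/2.8
= 278 + 8 + 23.93
= 309.93 mOsm/kg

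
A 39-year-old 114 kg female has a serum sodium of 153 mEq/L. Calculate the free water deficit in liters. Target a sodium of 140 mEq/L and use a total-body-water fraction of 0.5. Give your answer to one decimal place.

TBW = 0.5 · 114 = 57 L
Free water deficit = TBW · (Na/140 − 1)
= 57 · (153/140 − 1)
= 57 · 0.0929
= 5.3 L

5.3 L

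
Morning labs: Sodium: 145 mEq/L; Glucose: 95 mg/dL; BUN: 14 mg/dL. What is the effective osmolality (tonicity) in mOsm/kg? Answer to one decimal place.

Effective osmolality excludes urea (freely permeant across cell membranes):
2·Na + glucose/18
= 2·145 + 95/18
= 290 + 5.28
= 295.28 mOsm/kg

295.3 mOsm/kg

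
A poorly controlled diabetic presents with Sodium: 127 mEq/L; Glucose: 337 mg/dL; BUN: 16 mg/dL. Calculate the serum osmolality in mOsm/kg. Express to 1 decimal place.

278.4 mOsm/kg

Calculated osmolality = 2·Na + glucose/18 + BUN/2.8
= 2·127 + 337/18 + 16/2.8
= 254 + 18.72 + 5.71
= 278.43 mOsm/kg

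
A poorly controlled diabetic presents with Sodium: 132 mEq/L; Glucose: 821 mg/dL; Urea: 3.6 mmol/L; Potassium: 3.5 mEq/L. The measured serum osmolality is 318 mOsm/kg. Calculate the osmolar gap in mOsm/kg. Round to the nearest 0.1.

Calculated osmolality = 2·Na + glucose/18 + urea
= 2·132 + 821/18 + 3.6
= 264 + 45.61 + 3.60
= 313.21 mOsm/kg ≈ 313.2 mOsm/kg
Osmolar gap = measured − calculated = 318 − 313.2 = 4.8 mOsm/kg

4.8 mOsm/kg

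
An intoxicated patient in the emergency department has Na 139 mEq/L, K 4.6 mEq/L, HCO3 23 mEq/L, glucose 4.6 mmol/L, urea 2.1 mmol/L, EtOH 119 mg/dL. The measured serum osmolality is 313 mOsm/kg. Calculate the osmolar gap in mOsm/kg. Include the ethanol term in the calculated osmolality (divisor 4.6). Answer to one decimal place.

2.4 mOsm/kg

Calculated osmolality = 2·Na + glucose + urea + ethanol/4.6
= 2·139 + 4.6 + 2.1 + 119/4.6
= 278 + 4.60 + 2.10 + 25.87
= 310.57 mOsm/kg ≈ 310.6 mOsm/kg
Osmolar gap = measured − calculated = 313 − 310.6 = 2.4 mOsm/kg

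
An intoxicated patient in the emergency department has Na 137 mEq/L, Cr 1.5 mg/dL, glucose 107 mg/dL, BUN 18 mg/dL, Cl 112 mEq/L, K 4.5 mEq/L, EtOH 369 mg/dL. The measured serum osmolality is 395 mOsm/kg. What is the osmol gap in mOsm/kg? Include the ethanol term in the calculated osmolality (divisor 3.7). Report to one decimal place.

Calculated osmolality = 2·Na + glucose/18 + BUN/2.8 + ethanol/3.7
= 2·137 + 107/18 + 18/2.8 + 369/3.7
= 274 + 5.94 + 6.43 + 99.73
= 386.1 mOsm/kg ≈ 386.1 mOsm/kg
Osmolar gap = measured − calculated = 395 − 386.1 = 8.9 mOsm/kg

8.9 mOsm/kg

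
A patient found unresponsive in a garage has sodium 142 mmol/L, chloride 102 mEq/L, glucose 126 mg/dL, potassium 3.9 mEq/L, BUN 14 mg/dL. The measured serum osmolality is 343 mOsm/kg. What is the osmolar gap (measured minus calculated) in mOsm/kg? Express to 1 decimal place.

Calculated osmolality = 2·Na + glucose/18 + BUN/2.8
= 2·142 + 126/18 + 14/2.8
= 284 + 7 + 5
= 296 mOsm/kg ≈ 296.0 mOsm/kg
Osmolar gap = measured − calculated = 343 − 296.0 = 47.0 mOsm/kg

47.0 mOsm/kg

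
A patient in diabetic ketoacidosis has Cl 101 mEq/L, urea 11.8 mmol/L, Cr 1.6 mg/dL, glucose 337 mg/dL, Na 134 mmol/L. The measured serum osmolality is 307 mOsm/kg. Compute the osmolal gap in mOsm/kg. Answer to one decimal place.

Calculated osmolality = 2·Na + glucose/18 + urea
= 2·134 + 337/18 + 11.8
= 268 + 18.72 + 11.80
= 298.52 mOsm/kg ≈ 298.5 mOsm/kg
Osmolar gap = measured − calculated = 307 − 298.5 = 8.5 mOsm/kg

8.5 mOsm/kg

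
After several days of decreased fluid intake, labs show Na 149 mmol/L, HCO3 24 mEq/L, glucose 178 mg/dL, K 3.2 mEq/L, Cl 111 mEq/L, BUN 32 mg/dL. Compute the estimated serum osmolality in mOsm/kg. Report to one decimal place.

Calculated osmolality = 2·Na + glucose/18 + BUN/2.8
= 2·149 + 178/18 + 32/2.8
= 298 + 9.89 + 11.43
= 319.32 mOsm/kg

319.3 mOsm/kg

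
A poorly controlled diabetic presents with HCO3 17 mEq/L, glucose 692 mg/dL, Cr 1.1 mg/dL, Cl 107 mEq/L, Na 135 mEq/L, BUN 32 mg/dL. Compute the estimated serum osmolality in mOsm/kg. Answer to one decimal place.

Calculated osmolality = 2·Na + glucose/18 + BUN/2.8
= 2·135 + 692/18 + 32/2.8
= 270 + 38.44 + 11.43
= 319.87 mOsm/kg

319.9 mOsm/kg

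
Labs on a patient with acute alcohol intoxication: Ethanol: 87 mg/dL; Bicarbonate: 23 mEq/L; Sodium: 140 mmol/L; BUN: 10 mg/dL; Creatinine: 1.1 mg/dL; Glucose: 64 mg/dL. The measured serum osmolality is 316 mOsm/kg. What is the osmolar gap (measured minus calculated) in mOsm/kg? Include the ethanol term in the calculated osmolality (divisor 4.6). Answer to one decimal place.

Calculated osmolality = 2·Na + glucose/18 + BUN/2.8 + ethanol/4.6
= 2·140 + 64/18 + 10/2.8 + 87/4.6
= 280 + 3.56 + 3.57 + 18.91
= 306.04 mOsm/kg ≈ 306.0 mOsm/kg
Osmolar gap = measured − calculated = 316 − 306.0 = 10.0 mOsm/kg

10.0 mOsm/kg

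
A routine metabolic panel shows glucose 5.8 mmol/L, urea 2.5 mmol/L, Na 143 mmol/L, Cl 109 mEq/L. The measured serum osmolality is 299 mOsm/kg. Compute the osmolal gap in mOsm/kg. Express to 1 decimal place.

Calculated osmolality = 2·Na + glucose + urea
= 2·143 + 5.8 + 2.5
= 286 + 5.80 + 2.50
= 294.3 mOsm/kg ≈ 294.3 mOsm/kg
Osmolar gap = measured − calculated = 299 − 294.3 = 4.7 mOsm/kg

4.7 mOsm/kg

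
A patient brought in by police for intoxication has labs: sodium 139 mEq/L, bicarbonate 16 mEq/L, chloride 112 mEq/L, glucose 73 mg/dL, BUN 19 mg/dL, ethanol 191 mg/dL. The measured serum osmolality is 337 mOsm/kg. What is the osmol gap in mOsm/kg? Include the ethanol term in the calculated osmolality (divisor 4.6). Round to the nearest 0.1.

Calculated osmolality = 2·Na + glucose/18 + BUN/2.8 + ethanol/4.6
= 2·139 + 73/18 + 19/2.8 + 191/4.6
= 278 + 4.06 + 6.79 + 41.52
= 330.37 mOsm/kg ≈ 330.4 mOsm/kg
Osmolar gap = measured − calculated = 337 − 330.4 = 6.6 mOsm/kg

6.6 mOsm/kg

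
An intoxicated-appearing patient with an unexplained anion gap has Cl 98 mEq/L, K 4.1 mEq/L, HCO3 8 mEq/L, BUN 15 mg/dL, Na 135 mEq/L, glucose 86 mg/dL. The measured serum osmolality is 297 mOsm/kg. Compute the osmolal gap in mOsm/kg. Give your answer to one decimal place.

16.9 mOsm/kg

Calculated osmolality = 2·Na + glucose/18 + BUN/2.8
= 2·135 + 86/18 + 15/2.8
= 270 + 4.78 + 5.36
= 280.14 mOsm/kg ≈ 280.1 mOsm/kg
Osmolar gap = measured − calculated = 297 − 280.1 = 16.9 mOsm/kg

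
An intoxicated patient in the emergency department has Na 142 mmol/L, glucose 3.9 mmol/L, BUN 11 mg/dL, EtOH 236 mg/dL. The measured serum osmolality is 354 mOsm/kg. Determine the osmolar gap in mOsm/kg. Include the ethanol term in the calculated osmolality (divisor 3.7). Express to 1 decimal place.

-1.6 mOsm/kg

Calculated osmolality = 2·Na + glucose + BUN/2.8 + ethanol/3.7
= 2·142 + 3.9 + 11/2.8 + 236/3.7
= 284 + 3.90 + 3.93 + 63.78
= 355.61 mOsm/kg ≈ 355.6 mOsm/kg
Osmolar gap = measured − calculated = 354 − 355.6 = -1.6 mOsm/kg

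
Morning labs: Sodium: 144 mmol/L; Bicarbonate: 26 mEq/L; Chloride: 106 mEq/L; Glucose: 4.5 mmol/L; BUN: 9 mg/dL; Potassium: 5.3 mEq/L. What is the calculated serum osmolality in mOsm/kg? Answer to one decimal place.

295.7 mOsm/kg

Calculated osmolality = 2·Na + glucose + BUN/2.8
= 2·144 + 4.5 + 9/2.8
= 288 + 4.50 + 3.21
= 295.71 mOsm/kg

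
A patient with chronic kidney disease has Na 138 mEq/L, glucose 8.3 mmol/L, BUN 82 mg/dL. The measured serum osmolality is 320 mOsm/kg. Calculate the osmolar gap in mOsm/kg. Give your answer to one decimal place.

Calculated osmolality = 2·Na + glucose + BUN/2.8
= 2·138 + 8.3 + 82/2.8
= 276 + 8.30 + 29.29
= 313.59 mOsm/kg ≈ 313.6 mOsm/kg
Osmolar gap = measured − calculated = 320 − 313.6 = 6.4 mOsm/kg

6.4 mOsm/kg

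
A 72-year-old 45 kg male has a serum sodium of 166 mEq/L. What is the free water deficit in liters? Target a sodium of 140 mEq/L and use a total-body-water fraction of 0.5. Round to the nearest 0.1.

4.2 L

TBW = 0.5 · 45 = 22.5 L
Free water deficit = TBW · (Na/140 − 1)
= 22.5 · (166/140 − 1)
= 22.5 · 0.1857
= 4.18 L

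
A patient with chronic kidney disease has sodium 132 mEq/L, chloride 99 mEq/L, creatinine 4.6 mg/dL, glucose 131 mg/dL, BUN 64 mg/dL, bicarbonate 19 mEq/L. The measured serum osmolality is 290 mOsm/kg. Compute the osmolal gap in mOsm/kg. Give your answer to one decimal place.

-4.1 mOsm/kg

Calculated osmolality = 2·Na + glucose/18 + BUN/2.8
= 2·132 + 131/18 + 64/2.8
= 264 + 7.28 + 22.86
= 294.14 mOsm/kg ≈ 294.1 mOsm/kg
Osmolar gap = measured − calculated = 290 − 294.1 = -4.1 mOsm/kg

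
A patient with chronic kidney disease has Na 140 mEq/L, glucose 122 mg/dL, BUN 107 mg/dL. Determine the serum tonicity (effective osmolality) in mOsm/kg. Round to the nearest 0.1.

286.8 mOsm/kg

Effective osmolality excludes urea (freely permeant across cell membranes):
2·Na + glucose/18
= 2·140 + 122/18
= 280 + 6.78
= 286.78 mOsm/kg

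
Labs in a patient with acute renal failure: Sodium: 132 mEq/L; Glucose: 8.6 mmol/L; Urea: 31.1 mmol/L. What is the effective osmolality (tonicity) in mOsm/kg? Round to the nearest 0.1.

Effective osmolality excludes urea (freely permeant across cell membranes):
2·Na + glucose
= 2·132 + 8.6
= 264 + 8.6
= 272.6 mOsm/kg

272.6 mOsm/kg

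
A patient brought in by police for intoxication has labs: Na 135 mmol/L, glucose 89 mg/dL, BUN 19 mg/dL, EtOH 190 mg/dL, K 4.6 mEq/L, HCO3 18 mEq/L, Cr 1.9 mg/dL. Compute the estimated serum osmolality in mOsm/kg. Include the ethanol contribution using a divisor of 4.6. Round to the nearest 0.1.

Calculated osmolality = 2·Na + glucose/18 + BUN/2.8 + ethanol/4.6
= 2·135 + 89/18 + 19/2.8 + 190/4.6
= 270 + 4.94 + 6.79 + 41.30
= 323.03 mOsm/kg

323.0 mOsm/kg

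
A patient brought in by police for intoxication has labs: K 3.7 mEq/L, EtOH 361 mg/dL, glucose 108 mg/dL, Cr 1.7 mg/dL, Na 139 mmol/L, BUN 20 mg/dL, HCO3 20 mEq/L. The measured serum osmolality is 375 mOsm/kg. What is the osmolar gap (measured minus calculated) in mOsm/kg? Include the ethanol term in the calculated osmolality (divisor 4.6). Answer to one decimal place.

5.4 mOsm/kg

Calculated osmolality = 2·Na + glucose/18 + BUN/2.8 + ethanol/4.6
= 2·139 + 108/18 + 20/2.8 + 361/4.6
= 278 + 6 + 7.14 + 78.48
= 369.62 mOsm/kg ≈ 369.6 mOsm/kg
Osmolar gap = measured − calculated = 375 − 369.6 = 5.4 mOsm/kg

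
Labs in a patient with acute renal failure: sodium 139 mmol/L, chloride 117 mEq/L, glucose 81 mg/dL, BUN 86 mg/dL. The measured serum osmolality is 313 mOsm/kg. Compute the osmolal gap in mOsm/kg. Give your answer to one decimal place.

-0.2 mOsm/kg

Calculated osmolality = 2·Na + glucose/18 + BUN/2.8
= 2·139 + 81/18 + 86/2.8
= 278 + 4.50 + 30.71
= 313.21 mOsm/kg ≈ 313.2 mOsm/kg
Osmolar gap = measured − calculated = 313 − 313.2 = -0.2 mOsm/kg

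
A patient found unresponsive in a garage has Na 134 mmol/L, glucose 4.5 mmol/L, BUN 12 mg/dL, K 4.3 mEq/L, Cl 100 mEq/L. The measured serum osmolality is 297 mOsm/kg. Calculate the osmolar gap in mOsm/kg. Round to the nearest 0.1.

Calculated osmolality = 2·Na + glucose + BUN/2.8
= 2·134 + 4.5 + 12/2.8
= 268 + 4.50 + 4.29
= 276.79 mOsm/kg ≈ 276.8 mOsm/kg
Osmolar gap = measured − calculated = 297 − 276.8 = 20.2 mOsm/kg

20.2 mOsm/kg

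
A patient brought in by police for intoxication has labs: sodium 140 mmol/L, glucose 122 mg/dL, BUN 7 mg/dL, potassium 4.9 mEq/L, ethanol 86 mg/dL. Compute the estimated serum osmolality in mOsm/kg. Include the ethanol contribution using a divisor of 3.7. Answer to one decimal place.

Calculated osmolality = 2·Na + glucose/18 + BUN/2.8 + ethanol/3.7
= 2·140 + 122/18 + 7/2.8 + 86/3.7
= 280 + 6.78 + 2.50 + 23.24
= 312.52 mOsm/kg

312.5 mOsm/kg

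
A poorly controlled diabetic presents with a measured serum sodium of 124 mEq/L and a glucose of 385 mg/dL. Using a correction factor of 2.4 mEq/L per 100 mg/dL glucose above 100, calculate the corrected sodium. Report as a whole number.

131 mEq/L

Corrected Na = measured Na + 2.4 · (glucose − 100)/100
= 124 + 2.4 · (385 − 100)/100
= 124 + 6.8
= 130.8 mEq/L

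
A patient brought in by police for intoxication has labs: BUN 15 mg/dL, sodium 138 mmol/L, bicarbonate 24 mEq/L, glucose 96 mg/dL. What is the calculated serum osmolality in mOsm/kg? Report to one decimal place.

286.7 mOsm/kg

Calculated osmolality = 2·Na + glucose/18 + BUN/2.8
= 2·138 + 96/18 + 15/2.8
= 276 + 5.33 + 5.36
= 286.69 mOsm/kg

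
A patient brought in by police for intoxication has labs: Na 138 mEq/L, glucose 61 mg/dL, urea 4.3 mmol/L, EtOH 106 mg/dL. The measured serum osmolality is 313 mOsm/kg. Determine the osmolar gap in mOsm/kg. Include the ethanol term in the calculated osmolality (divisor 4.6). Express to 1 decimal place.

6.3 mOsm/kg

Calculated osmolality = 2·Na + glucose/18 + urea + ethanol/4.6
= 2·138 + 61/18 + 4.3 + 106/4.6
= 276 + 3.39 + 4.30 + 23.04
= 306.73 mOsm/kg ≈ 306.7 mOsm/kg
Osmolar gap = measured − calculated = 313 − 306.7 = 6.3 mOsm/kg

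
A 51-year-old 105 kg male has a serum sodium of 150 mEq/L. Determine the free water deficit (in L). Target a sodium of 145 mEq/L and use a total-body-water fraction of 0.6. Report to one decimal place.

2.2 L

TBW = 0.6 · 105 = 63 L
Free water deficit = TBW · (Na/145 − 1)
= 63 · (150/145 − 1)
= 63 · 0.0345
= 2.17 L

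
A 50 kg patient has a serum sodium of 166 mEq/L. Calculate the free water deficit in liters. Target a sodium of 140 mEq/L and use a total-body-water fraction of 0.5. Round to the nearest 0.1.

TBW = 0.5 · 50 = 25 L
Free water deficit = TBW · (Na/140 − 1)
= 25 · (166/140 − 1)
= 25 · 0.1857
= 4.64 L

4.6 L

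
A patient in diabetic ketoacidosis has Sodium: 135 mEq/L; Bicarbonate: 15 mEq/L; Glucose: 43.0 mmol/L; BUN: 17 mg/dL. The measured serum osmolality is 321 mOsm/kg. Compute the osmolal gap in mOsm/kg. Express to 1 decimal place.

1.9 mOsm/kg

Calculated osmolality = 2·Na + glucose + BUN/2.8
= 2·135 + 43 + 17/2.8
= 270 + 43 + 6.07
= 319.07 mOsm/kg ≈ 319.1 mOsm/kg
Osmolar gap = measured − calculated = 321 − 319.1 = 1.9 mOsm/kg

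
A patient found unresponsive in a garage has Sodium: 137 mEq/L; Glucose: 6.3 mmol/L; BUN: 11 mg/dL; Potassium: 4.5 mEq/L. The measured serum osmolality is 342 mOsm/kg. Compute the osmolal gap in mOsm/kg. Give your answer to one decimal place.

57.8 mOsm/kg

Calculated osmolality = 2·Na + glucose + BUN/2.8
= 2·137 + 6.3 + 11/2.8
= 274 + 6.30 + 3.93
= 284.23 mOsm/kg ≈ 284.2 mOsm/kg
Osmolar gap = measured − calculated = 342 − 284.2 = 57.8 mOsm/kg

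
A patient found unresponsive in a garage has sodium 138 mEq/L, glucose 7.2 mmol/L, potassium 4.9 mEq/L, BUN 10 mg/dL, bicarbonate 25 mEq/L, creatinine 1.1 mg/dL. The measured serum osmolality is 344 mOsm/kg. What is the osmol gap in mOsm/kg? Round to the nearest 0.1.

Calculated osmolality = 2·Na + glucose + BUN/2.8
= 2·138 + 7.2 + 10/2.8
= 276 + 7.20 + 3.57
= 286.77 mOsm/kg ≈ 286.8 mOsm/kg
Osmolar gap = measured − calculated = 344 − 286.8 = 57.2 mOsm/kg

57.2 mOsm/kg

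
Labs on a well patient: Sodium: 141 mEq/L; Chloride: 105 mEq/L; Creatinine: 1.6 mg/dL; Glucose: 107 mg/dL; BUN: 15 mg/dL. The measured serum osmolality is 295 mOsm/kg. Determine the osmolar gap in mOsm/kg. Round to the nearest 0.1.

1.7 mOsm/kg

Calculated osmolality = 2·Na + glucose/18 + BUN/2.8
= 2·141 + 107/18 + 15/2.8
= 282 + 5.94 + 5.36
= 293.3 mOsm/kg ≈ 293.3 mOsm/kg
Osmolar gap = measured − calculated = 295 − 293.3 = 1.7 mOsm/kg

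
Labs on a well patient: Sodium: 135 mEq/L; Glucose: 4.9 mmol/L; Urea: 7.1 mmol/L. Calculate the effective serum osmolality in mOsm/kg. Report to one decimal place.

Effective osmolality excludes urea (freely permeant across cell membranes):
2·Na + glucose
= 2·135 + 4.9
= 270 + 4.9
= 274.9 mOsm/kg

274.9 mOsm/kg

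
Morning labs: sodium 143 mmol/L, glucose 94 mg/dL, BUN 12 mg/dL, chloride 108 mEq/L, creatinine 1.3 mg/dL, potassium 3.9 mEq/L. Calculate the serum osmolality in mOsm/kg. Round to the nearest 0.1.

295.5 mOsm/kg

Calculated osmolality = 2·Na + glucose/18 + BUN/2.8
= 2·143 + 94/18 + 12/2.8
= 286 + 5.22 + 4.29
= 295.51 mOsm/kg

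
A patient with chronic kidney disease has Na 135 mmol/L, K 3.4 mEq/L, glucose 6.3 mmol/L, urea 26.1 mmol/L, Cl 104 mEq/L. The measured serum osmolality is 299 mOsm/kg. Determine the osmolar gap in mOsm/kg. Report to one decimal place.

-3.4 mOsm/kg

Calculated osmolality = 2·Na + glucose + urea
= 2·135 + 6.3 + 26.1
= 270 + 6.30 + 26.10
= 302.4 mOsm/kg ≈ 302.4 mOsm/kg
Osmolar gap = measured − calculated = 299 − 302.4 = -3.4 mOsm/kg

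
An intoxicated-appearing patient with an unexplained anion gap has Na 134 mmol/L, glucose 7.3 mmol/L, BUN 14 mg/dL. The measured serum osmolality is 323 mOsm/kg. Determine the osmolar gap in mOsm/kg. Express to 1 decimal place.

42.7 mOsm/kg

Calculated osmolality = 2·Na + glucose + BUN/2.8
= 2·134 + 7.3 + 14/2.8
= 268 + 7.30 + 5
= 280.3 mOsm/kg ≈ 280.3 mOsm/kg
Osmolar gap = measured − calculated = 323 − 280.3 = 42.7 mOsm/kg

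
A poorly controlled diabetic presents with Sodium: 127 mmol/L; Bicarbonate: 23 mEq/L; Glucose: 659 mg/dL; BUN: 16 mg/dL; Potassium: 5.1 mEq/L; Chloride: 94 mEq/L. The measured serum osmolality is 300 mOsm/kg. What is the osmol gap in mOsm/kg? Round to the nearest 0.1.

Calculated osmolality = 2·Na + glucose/18 + BUN/2.8
= 2·127 + 659/18 + 16/2.8
= 254 + 36.61 + 5.71
= 296.32 mOsm/kg ≈ 296.3 mOsm/kg
Osmolar gap = measured − calculated = 300 − 296.3 = 3.7 mOsm/kg

3.7 mOsm/kg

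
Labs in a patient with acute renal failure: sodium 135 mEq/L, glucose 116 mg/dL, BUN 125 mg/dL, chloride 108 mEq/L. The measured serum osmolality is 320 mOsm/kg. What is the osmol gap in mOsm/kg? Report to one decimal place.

Calculated osmolality = 2·Na + glucose/18 + BUN/2.8
= 2·135 + 116/18 + 125/2.8
= 270 + 6.44 + 44.64
= 321.08 mOsm/kg ≈ 321.1 mOsm/kg
Osmolar gap = measured − calculated = 320 − 321.1 = -1.1 mOsm/kg

-1.1 mOsm/kg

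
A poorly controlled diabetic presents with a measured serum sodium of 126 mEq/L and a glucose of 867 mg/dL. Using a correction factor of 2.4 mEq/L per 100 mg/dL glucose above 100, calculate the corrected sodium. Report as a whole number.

Corrected Na = measured Na + 2.4 · (glucose − 100)/100
= 126 + 2.4 · (867 − 100)/100
= 126 + 18.4
= 144.4 mEq/L

144 mEq/L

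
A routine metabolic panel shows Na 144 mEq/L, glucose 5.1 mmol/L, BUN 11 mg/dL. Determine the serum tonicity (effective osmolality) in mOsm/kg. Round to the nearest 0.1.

Effective osmolality excludes urea (freely permeant across cell membranes):
2·Na + glucose
= 2·144 + 5.1
= 288 + 5.1
= 293.1 mOsm/kg

293.1 mOsm/kg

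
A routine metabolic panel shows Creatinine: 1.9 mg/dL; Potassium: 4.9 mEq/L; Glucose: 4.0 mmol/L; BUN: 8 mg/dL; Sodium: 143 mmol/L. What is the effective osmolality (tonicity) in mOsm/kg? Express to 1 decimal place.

Effective osmolality excludes urea (freely permeant across cell membranes):
2·Na + glucose
= 2·143 + 4
= 286 + 4
= 290 mOsm/kg

290.0 mOsm/kg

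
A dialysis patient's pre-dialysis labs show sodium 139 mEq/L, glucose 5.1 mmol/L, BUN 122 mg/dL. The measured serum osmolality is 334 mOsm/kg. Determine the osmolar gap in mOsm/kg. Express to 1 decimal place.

Calculated osmolality = 2·Na + glucose + BUN/2.8
= 2·139 + 5.1 + 122/2.8
= 278 + 5.10 + 43.57
= 326.67 mOsm/kg ≈ 326.7 mOsm/kg
Osmolar gap = measured − calculated = 334 − 326.7 = 7.3 mOsm/kg

7.3 mOsm/kg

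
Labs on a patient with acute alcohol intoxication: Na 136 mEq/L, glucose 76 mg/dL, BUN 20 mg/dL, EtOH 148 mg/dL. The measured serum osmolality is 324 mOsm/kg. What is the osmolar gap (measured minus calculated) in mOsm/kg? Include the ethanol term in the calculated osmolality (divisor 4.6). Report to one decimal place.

8.5 mOsm/kg

Calculated osmolality = 2·Na + glucose/18 + BUN/2.8 + ethanol/4.6
= 2·136 + 76/18 + 20/2.8 + 148/4.6
= 272 + 4.22 + 7.14 + 32.17
= 315.53 mOsm/kg ≈ 315.5 mOsm/kg
Osmolar gap = measured − calculated = 324 − 315.5 = 8.5 mOsm/kg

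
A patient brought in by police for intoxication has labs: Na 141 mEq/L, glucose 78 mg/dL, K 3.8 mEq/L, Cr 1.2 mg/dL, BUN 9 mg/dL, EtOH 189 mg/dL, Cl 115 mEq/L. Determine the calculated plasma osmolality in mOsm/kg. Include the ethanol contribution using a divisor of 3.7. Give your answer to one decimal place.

Calculated osmolality = 2·Na + glucose/18 + BUN/2.8 + ethanol/3.7
= 2·141 + 78/18 + 9/2.8 + 189/3.7
= 282 + 4.33 + 3.21 + 51.08
= 340.62 mOsm/kg

340.6 mOsm/kg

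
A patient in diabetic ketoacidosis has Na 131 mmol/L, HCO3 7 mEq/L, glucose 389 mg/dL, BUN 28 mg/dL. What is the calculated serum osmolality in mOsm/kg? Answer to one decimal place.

Calculated osmolality = 2·Na + glucose/18 + BUN/2.8
= 2·131 + 389/18 + 28/2.8
= 262 + 21.61 + 10
= 293.61 mOsm/kg

293.6 mOsm/kg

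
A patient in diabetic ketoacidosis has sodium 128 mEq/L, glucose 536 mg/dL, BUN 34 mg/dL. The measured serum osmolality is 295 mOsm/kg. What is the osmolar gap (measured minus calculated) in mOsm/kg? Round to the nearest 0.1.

Calculated osmolality = 2·Na + glucose/18 + BUN/2.8
= 2·128 + 536/18 + 34/2.8
= 256 + 29.78 + 12.14
= 297.92 mOsm/kg ≈ 297.9 mOsm/kg
Osmolar gap = measured − calculated = 295 − 297.9 = -2.9 mOsm/kg

-2.9 mOsm/kg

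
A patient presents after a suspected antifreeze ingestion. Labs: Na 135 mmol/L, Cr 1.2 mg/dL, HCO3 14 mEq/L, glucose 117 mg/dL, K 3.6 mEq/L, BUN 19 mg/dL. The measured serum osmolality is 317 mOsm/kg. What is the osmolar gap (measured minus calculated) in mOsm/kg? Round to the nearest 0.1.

Calculated osmolality = 2·Na + glucose/18 + BUN/2.8
= 2·135 + 117/18 + 19/2.8
= 270 + 6.50 + 6.79
= 283.29 mOsm/kg ≈ 283.3 mOsm/kg
Osmolar gap = measured − calculated = 317 − 283.3 = 33.7 mOsm/kg

33.7 mOsm/kg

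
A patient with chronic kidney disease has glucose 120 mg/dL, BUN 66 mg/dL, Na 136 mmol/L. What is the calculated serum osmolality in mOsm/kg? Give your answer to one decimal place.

302.2 mOsm/kg

Calculated osmolality = 2·Na + glucose/18 + BUN/2.8
= 2·136 + 120/18 + 66/2.8
= 272 + 6.67 + 23.57
= 302.24 mOsm/kg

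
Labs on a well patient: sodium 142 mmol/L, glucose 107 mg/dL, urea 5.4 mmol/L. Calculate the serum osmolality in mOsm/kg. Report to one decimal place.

295.3 mOsm/kg

Calculated osmolality = 2·Na + glucose/18 + urea
= 2·142 + 107/18 + 5.4
= 284 + 5.94 + 5.40
= 295.34 mOsm/kg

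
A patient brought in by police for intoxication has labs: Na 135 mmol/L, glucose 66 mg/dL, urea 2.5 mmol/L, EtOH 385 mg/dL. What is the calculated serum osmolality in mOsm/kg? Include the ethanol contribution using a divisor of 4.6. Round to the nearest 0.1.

359.9 mOsm/kg

Calculated osmolality = 2·Na + glucose/18 + urea + ethanol/4.6
= 2·135 + 66/18 + 2.5 + 385/4.6
= 270 + 3.67 + 2.50 + 83.70
= 359.87 mOsm/kg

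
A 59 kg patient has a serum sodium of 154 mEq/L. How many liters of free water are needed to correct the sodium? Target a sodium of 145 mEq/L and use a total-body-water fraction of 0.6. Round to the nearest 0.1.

TBW = 0.6 · 59 = 35.4 L
Free water deficit = TBW · (Na/145 − 1)
= 35.4 · (154/145 − 1)
= 35.4 · 0.0621
= 2.2 L

2.2 L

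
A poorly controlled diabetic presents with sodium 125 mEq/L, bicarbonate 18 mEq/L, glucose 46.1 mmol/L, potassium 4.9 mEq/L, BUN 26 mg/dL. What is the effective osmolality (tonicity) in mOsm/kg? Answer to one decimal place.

296.1 mOsm/kg

Effective osmolality excludes urea (freely permeant across cell membranes):
2·Na + glucose
= 2·125 + 46.1
= 250 + 46.1
= 296.1 mOsm/kg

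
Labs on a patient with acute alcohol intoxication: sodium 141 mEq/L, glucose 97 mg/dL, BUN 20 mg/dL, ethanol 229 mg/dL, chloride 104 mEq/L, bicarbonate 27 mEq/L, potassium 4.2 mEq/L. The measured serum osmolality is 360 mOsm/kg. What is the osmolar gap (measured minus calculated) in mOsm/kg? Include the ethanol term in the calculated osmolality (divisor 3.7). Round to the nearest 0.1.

Calculated osmolality = 2·Na + glucose/18 + BUN/2.8 + ethanol/3.7
= 2·141 + 97/18 + 20/2.8 + 229/3.7
= 282 + 5.39 + 7.14 + 61.89
= 356.42 mOsm/kg ≈ 356.4 mOsm/kg
Osmolar gap = measured − calculated = 360 − 356.4 = 3.6 mOsm/kg

3.6 mOsm/kg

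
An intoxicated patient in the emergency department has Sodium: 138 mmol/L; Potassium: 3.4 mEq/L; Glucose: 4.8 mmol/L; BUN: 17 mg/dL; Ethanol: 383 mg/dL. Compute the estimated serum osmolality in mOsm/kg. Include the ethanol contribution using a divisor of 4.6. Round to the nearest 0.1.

370.1 mOsm/kg

Calculated osmolality = 2·Na + glucose + BUN/2.8 + ethanol/4.6
= 2·138 + 4.8 + 17/2.8 + 383/4.6
= 276 + 4.80 + 6.07 + 83.26
= 370.13 mOsm/kg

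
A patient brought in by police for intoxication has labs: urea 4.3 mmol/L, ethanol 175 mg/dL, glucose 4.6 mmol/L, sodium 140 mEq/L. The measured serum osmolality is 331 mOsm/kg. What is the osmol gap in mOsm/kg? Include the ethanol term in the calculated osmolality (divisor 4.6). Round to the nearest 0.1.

4.1 mOsm/kg

Calculated osmolality = 2·Na + glucose + urea + ethanol/4.6
= 2·140 + 4.6 + 4.3 + 175/4.6
= 280 + 4.60 + 4.30 + 38.04
= 326.94 mOsm/kg ≈ 326.9 mOsm/kg
Osmolar gap = measured − calculated = 331 − 326.9 = 4.1 mOsm/kg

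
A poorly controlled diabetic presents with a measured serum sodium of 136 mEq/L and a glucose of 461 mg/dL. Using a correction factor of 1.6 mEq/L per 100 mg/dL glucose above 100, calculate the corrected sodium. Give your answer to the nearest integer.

142 mEq/L

Corrected Na = measured Na + 1.6 · (glucose − 100)/100
= 136 + 1.6 · (461 − 100)/100
= 136 + 5.8
= 141.8 mEq/L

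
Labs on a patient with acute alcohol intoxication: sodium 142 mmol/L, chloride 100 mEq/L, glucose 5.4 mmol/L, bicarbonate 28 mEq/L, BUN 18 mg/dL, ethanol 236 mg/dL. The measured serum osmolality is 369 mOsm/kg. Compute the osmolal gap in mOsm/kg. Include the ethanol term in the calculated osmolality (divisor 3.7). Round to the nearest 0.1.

Calculated osmolality = 2·Na + glucose + BUN/2.8 + ethanol/3.7
= 2·142 + 5.4 + 18/2.8 + 236/3.7
= 284 + 5.40 + 6.43 + 63.78
= 359.61 mOsm/kg ≈ 359.6 mOsm/kg
Osmolar gap = measured − calculated = 369 − 359.6 = 9.4 mOsm/kg

9.4 mOsm/kg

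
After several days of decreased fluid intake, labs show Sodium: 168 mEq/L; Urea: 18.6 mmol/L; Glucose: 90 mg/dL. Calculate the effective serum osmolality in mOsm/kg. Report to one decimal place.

Effective osmolality excludes urea (freely permeant across cell membranes):
2·Na + glucose/18
= 2·168 + 90/18
= 336 + 5
= 341 mOsm/kg

341.0 mOsm/kg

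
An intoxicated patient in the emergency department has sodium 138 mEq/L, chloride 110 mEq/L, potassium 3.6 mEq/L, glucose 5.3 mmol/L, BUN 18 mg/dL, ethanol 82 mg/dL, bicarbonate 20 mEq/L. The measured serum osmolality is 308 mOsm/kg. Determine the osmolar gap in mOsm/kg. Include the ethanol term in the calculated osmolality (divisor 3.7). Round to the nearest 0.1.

-1.9 mOsm/kg

Calculated osmolality = 2·Na + glucose + BUN/2.8 + ethanol/3.7
= 2·138 + 5.3 + 18/2.8 + 82/3.7
= 276 + 5.30 + 6.43 + 22.16
= 309.89 mOsm/kg ≈ 309.9 mOsm/kg
Osmolar gap = measured − calculated = 308 − 309.9 = -1.9 mOsm/kg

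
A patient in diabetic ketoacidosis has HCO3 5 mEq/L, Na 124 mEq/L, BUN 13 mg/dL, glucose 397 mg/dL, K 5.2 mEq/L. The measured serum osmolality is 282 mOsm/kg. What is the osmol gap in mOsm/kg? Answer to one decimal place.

Calculated osmolality = 2·Na + glucose/18 + BUN/2.8
= 2·124 + 397/18 + 13/2.8
= 248 + 22.06 + 4.64
= 274.7 mOsm/kg ≈ 274.7 mOsm/kg
Osmolar gap = measured − calculated = 282 − 274.7 = 7.3 mOsm/kg

7.3 mOsm/kg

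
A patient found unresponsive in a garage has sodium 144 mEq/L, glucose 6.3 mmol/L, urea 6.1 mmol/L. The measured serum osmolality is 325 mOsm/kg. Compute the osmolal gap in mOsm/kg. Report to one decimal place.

24.6 mOsm/kg

Calculated osmolality = 2·Na + glucose + urea
= 2·144 + 6.3 + 6.1
= 288 + 6.30 + 6.10
= 300.4 mOsm/kg ≈ 300.4 mOsm/kg
Osmolar gap = measured − calculated = 325 − 300.4 = 24.6 mOsm/kg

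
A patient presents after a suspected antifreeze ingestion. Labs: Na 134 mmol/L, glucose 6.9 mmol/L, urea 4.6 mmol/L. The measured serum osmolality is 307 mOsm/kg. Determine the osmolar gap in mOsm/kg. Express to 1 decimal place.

27.5 mOsm/kg

Calculated osmolality = 2·Na + glucose + urea
= 2·134 + 6.9 + 4.6
= 268 + 6.90 + 4.60
= 279.5 mOsm/kg ≈ 279.5 mOsm/kg
Osmolar gap = measured − calculated = 307 − 279.5 = 27.5 mOsm/kg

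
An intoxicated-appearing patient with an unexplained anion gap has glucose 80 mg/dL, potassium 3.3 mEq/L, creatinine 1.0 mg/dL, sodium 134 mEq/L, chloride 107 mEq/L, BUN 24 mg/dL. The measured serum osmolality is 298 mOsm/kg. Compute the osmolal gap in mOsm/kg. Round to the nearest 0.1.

17.0 mOsm/kg

Calculated osmolality = 2·Na + glucose/18 + BUN/2.8
= 2·134 + 80/18 + 24/2.8
= 268 + 4.44 + 8.57
= 281.01 mOsm/kg ≈ 281.0 mOsm/kg
Osmolar gap = measured − calculated = 298 − 281.0 = 17.0 mOsm/kg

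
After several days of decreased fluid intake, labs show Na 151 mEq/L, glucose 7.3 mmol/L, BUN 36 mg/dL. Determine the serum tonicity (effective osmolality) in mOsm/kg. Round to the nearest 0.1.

309.3 mOsm/kg

Effective osmolality excludes urea (freely permeant across cell membranes):
2·Na + glucose
= 2·151 + 7.3
= 302 + 7.3
= 309.3 mOsm/kg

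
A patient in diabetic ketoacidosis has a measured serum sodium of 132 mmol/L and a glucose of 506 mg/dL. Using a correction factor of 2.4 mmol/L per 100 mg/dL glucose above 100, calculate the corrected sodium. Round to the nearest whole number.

Corrected Na = measured Na + 2.4 · (glucose − 100)/100
= 132 + 2.4 · (506 − 100)/100
= 132 + 9.7
= 141.7 mmol/L

142 mmol/L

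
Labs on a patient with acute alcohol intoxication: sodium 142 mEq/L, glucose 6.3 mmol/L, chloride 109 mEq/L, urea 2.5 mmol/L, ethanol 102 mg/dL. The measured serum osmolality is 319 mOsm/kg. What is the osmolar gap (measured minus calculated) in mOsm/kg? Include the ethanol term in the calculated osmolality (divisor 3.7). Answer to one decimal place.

Calculated osmolality = 2·Na + glucose + urea + ethanol/3.7
= 2·142 + 6.3 + 2.5 + 102/3.7
= 284 + 6.30 + 2.50 + 27.57
= 320.37 mOsm/kg ≈ 320.4 mOsm/kg
Osmolar gap = measured − calculated = 319 − 320.4 = -1.4 mOsm/kg

-1.4 mOsm/kg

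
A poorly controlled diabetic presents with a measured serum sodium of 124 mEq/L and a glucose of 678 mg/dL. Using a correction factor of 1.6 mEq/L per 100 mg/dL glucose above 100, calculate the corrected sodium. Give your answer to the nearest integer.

Corrected Na = measured Na + 1.6 · (glucose − 100)/100
= 124 + 1.6 · (678 − 100)/100
= 124 + 9.2
= 133.2 mEq/L

133 mEq/L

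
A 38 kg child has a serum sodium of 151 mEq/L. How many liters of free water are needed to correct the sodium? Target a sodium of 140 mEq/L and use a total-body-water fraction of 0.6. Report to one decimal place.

1.8 L

TBW = 0.6 · 38 = 22.8 L
Free water deficit = TBW · (Na/140 − 1)
= 22.8 · (151/140 − 1)
= 22.8 · 0.0786
= 1.79 L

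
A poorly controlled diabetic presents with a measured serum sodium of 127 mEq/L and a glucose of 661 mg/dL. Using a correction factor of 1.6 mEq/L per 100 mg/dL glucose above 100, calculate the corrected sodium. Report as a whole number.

136 mEq/L

Corrected Na = measured Na + 1.6 · (glucose − 100)/100
= 127 + 1.6 · (661 − 100)/100
= 127 + 9
= 136 mEq/L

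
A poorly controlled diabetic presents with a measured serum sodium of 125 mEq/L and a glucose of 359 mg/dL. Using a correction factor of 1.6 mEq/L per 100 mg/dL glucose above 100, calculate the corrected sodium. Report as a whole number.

129 mEq/L

Corrected Na = measured Na + 1.6 · (glucose − 100)/100
= 125 + 1.6 · (359 − 100)/100
= 125 + 4.1
= 129.1 mEq/L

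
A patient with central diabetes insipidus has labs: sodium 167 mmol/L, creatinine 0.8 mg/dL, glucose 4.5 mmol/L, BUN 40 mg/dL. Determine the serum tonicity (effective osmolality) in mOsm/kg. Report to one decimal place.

338.5 mOsm/kg

Effective osmolality excludes urea (freely permeant across cell membranes):
2·Na + glucose
= 2·167 + 4.5
= 334 + 4.5
= 338.5 mOsm/kg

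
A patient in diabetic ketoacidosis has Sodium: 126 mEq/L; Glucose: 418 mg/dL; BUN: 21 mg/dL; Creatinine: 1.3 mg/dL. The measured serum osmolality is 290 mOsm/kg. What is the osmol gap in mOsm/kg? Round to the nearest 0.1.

7.3 mOsm/kg

Calculated osmolality = 2·Na + glucose/18 + BUN/2.8
= 2·126 + 418/18 + 21/2.8
= 252 + 23.22 + 7.50
= 282.72 mOsm/kg ≈ 282.7 mOsm/kg
Osmolar gap = measured − calculated = 290 − 282.7 = 7.3 mOsm/kg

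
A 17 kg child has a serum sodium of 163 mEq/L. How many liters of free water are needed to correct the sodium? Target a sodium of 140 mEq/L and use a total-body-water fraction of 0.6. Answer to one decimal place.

TBW = 0.6 · 17 = 10.2 L
Free water deficit = TBW · (Na/140 − 1)
= 10.2 · (163/140 − 1)
= 10.2 · 0.1643
= 1.68 L

1.7 L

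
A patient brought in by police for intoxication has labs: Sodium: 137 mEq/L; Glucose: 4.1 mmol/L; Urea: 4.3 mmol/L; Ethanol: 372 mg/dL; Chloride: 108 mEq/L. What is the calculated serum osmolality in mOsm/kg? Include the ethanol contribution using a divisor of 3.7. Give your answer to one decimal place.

382.9 mOsm/kg

Calculated osmolality = 2·Na + glucose + urea + ethanol/3.7
= 2·137 + 4.1 + 4.3 + 372/3.7
= 274 + 4.10 + 4.30 + 100.54
= 382.94 mOsm/kg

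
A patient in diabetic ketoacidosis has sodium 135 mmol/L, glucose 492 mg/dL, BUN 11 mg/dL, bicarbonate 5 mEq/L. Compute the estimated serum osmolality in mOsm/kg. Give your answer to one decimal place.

Calculated osmolality = 2·Na + glucose/18 + BUN/2.8
= 2·135 + 492/18 + 11/2.8
= 270 + 27.33 + 3.93
= 301.26 mOsm/kg

301.3 mOsm/kg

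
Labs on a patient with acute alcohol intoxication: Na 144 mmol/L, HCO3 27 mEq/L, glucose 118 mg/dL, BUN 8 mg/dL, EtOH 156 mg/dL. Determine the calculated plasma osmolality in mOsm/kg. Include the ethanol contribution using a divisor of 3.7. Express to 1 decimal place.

339.6 mOsm/kg

Calculated osmolality = 2·Na + glucose/18 + BUN/2.8 + ethanol/3.7
= 2·144 + 118/18 + 8/2.8 + 156/3.7
= 288 + 6.56 + 2.86 + 42.16
= 339.58 mOsm/kg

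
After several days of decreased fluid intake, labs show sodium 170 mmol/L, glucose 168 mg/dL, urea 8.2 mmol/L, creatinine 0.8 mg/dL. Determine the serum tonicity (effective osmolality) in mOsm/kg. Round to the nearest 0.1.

349.3 mOsm/kg

Effective osmolality excludes urea (freely permeant across cell membranes):
2·Na + glucose/18
= 2·170 + 168/18
= 340 + 9.33
= 349.33 mOsm/kg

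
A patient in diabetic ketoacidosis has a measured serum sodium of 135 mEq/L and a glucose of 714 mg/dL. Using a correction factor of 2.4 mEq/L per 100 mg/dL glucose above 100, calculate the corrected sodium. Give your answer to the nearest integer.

150 mEq/L

Corrected Na = measured Na + 2.4 · (glucose − 100)/100
= 135 + 2.4 · (714 − 100)/100
= 135 + 14.7
= 149.7 mEq/L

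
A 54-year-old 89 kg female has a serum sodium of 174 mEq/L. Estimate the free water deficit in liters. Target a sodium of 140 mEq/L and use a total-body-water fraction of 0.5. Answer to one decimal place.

TBW = 0.5 · 89 = 44.5 L
Free water deficit = TBW · (Na/140 − 1)
= 44.5 · (174/140 − 1)
= 44.5 · 0.2429
= 10.81 L

10.8 L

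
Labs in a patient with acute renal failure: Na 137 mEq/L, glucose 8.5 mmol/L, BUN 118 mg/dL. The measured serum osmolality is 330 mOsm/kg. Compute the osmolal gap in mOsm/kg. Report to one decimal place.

5.4 mOsm/kg

Calculated osmolality = 2·Na + glucose + BUN/2.8
= 2·137 + 8.5 + 118/2.8
= 274 + 8.50 + 42.14
= 324.64 mOsm/kg ≈ 324.6 mOsm/kg
Osmolar gap = measured − calculated = 330 − 324.6 = 5.4 mOsm/kg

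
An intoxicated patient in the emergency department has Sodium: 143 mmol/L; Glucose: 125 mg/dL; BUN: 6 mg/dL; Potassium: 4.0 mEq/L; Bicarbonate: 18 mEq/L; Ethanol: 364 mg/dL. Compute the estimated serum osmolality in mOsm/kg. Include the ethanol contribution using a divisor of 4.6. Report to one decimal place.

Calculated osmolality = 2·Na + glucose/18 + BUN/2.8 + ethanol/4.6
= 2·143 + 125/18 + 6/2.8 + 364/4.6
= 286 + 6.94 + 2.14 + 79.13
= 374.21 mOsm/kg

374.2 mOsm/kg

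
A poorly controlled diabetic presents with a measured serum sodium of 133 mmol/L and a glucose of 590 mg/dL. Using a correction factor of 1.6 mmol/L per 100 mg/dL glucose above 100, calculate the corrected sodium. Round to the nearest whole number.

Corrected Na = measured Na + 1.6 · (glucose − 100)/100
= 133 + 1.6 · (590 − 100)/100
= 133 + 7.8
= 140.8 mmol/L

141 mmol/L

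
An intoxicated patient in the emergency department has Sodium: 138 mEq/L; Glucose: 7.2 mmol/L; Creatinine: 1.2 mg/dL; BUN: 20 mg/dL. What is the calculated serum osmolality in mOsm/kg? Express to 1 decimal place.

290.3 mOsm/kg

Calculated osmolality = 2·Na + glucose + BUN/2.8
= 2·138 + 7.2 + 20/2.8
= 276 + 7.20 + 7.14
= 290.34 mOsm/kg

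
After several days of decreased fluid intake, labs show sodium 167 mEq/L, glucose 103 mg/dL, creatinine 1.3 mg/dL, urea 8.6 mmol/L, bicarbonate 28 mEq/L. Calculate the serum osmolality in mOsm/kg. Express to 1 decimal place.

348.3 mOsm/kg

Calculated osmolality = 2·Na + glucose/18 + urea
= 2·167 + 103/18 + 8.6
= 334 + 5.72 + 8.60
= 348.32 mOsm/kg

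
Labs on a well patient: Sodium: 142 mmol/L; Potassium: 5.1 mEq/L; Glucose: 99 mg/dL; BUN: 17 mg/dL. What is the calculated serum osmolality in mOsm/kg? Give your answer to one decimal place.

295.6 mOsm/kg

Calculated osmolality = 2·Na + glucose/18 + BUN/2.8
= 2·142 + 99/18 + 17/2.8
= 284 + 5.50 + 6.07
= 295.57 mOsm/kg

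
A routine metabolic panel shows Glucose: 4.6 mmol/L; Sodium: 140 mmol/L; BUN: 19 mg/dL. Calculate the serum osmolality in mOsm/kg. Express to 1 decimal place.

291.4 mOsm/kg

Calculated osmolality = 2·Na + glucose + BUN/2.8
= 2·140 + 4.6 + 19/2.8
= 280 + 4.60 + 6.79
= 291.39 mOsm/kg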